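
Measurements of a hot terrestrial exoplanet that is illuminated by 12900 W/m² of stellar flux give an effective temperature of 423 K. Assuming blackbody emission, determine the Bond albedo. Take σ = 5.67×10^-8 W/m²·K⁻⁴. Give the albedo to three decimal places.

Energy balance: S(1−α)/4 = σT⁴, so 1−α = 4σT⁴/S.
4σT⁴ = 4·5.67×10⁻⁸·(423)⁴ = 7261 W/m².
1−α = 7261/12900 = 0.5629, so α = 0.4371.

0.437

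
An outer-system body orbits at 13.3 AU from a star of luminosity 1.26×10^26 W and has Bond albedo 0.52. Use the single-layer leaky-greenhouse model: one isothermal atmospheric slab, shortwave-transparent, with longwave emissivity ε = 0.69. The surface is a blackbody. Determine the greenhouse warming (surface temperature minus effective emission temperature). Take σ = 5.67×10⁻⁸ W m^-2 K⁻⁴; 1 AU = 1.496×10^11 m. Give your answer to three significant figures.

Orbital distance: d = 13.3 AU = 1.990×10^12 m.
S = L/(4πd²) = 2.533 W m^-2.
Effective emission temperature (TOA balance): σT_e⁴ = S(1−α)/4 = 0.3039 W m^-2 → T_e = 48.12 K.
For a single slab of emissivity ε, T_s⁴ = 2T_e⁴/(2−ε); thus T_s = 48.12·(1.527)^(1/4) = 53.49 K.
Greenhouse warming: T_s − T_e = 5.369 K.

5.37 K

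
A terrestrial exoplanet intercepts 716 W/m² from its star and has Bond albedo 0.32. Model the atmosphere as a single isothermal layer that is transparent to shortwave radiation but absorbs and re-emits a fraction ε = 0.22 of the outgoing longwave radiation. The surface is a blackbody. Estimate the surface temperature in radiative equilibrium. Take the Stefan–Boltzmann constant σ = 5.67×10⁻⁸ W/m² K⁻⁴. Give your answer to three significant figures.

222 K

Effective emission temperature (TOA balance): σT_e⁴ = S(1−α)/4 = 121.7 W/m² → T_e = 215.3 K.
The surface balance (absorbed SW + ε·downward IR = σT_s⁴) with T_a⁴ = T_s⁴/2 reduces to T_s = T_e·[2/(2−ε)]^¼ = 221.6 K.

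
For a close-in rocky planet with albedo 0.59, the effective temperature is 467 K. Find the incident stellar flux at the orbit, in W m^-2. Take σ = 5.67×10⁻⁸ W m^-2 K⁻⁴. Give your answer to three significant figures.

Invert the energy balance for S: S = 4σT⁴/(1−α).
The emitted flux is σT⁴ = 2697 W m^-2.
So S = 4×2697/(1−0.59) = 26310 W m^-2.

26300 W m^-2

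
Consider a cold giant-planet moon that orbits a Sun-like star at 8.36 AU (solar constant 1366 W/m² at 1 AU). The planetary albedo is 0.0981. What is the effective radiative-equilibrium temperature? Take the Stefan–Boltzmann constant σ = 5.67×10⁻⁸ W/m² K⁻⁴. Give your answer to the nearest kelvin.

94 K

Irradiance scales as 1/d², so S = 1366 W/m² × (1/8.36)² = 19.55 W/m².
Averaging over the sphere, the absorbed flux is S(1−α)/4 = 4.407 W/m².
In equilibrium σT⁴ equals this, so T = 93.89 K.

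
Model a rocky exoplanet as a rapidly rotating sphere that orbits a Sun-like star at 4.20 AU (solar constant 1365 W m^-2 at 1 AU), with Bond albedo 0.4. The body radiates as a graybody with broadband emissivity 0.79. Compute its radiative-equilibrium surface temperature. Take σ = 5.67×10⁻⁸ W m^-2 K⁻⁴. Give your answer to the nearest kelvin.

Flux at the orbit: S = 1365/(4.20)² = 77.38 W m^-2.
Averaging over the sphere, the absorbed flux is S(1−α)/4 = 11.61 W m^-2.
Radiative balance εσT⁴ = 11.61 gives T = [11.61/(0.79·σ)]^(1/4) = 126.9 K.

127 kelvin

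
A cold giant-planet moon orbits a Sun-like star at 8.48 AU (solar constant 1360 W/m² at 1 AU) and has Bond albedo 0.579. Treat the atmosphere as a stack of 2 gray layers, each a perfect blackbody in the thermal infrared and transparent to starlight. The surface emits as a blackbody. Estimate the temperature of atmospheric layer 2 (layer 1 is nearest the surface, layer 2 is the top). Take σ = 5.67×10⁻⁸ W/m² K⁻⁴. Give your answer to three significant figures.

By the inverse-square law, S = 1360/8.48² = 18.91 W/m².
The effective emission temperature is T_e = [S(1−α)/(4σ)]^¼ = 76.97 K.
Each opaque layer satisfies 2T_j⁴ = T_{j−1}⁴ + T_{j+1}⁴, giving T_k⁴ = (N+1−k)T_e⁴.
With k = 2: T_2 = (2+1−2)^¼·76.97 K = 76.97 K.

77.0 K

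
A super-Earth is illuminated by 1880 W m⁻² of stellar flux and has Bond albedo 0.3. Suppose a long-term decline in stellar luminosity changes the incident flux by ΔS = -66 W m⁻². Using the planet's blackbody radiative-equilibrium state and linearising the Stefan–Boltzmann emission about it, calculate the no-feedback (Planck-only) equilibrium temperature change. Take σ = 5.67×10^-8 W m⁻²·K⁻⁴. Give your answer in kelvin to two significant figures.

Reference equilibrium: T_e = [S(1−α)/(4σ)]^(1/4) = 276.0 K.
Only a fraction (1−α) is absorbed and it's spread over 4πR², so ΔF = (1−α)ΔS/4 = -11.55 W m⁻².
Planck response: λ_P = 4σT_e³ = 4·5.67×10⁻⁸·(276.0)³ = 4.768 W m⁻²/K.
So ΔT₀ = -11.55/4.768 = -2.42 K.

-2.4 K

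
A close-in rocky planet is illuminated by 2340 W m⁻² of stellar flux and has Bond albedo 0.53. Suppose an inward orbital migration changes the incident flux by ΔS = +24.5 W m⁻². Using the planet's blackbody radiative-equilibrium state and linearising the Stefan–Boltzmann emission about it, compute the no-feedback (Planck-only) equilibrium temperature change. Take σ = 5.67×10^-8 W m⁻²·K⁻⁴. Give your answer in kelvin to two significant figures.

Reference equilibrium: T_e = [S(1−α)/(4σ)]^(1/4) = 263.9 K.
Only a fraction (1−α) is absorbed and it's spread over 4πR², so ΔF = (1−α)ΔS/4 = 2.879 W m⁻².
Linearising σT⁴ gives d(σT⁴)/dT = 4σT_e³ = 4.168 W m⁻² per K.
Hence the no-feedback warming is ΔF/(4σT_e³) = 0.691 K.

0.69 K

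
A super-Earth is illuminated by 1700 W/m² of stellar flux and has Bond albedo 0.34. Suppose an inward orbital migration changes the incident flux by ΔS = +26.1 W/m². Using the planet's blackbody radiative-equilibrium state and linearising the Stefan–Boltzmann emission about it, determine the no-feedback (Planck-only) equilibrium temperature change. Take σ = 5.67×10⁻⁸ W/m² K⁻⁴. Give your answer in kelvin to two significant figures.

The baseline emission temperature is T_e = 265.2 K.
Only a fraction (1−α) is absorbed and it's spread over 4πR², so ΔF = (1−α)ΔS/4 = 4.306 W/m².
Planck response: λ_P = 4σT_e³ = 4·5.67×10⁻⁸·(265.2)³ = 4.231 W/m²/K.
Hence the no-feedback warming is ΔF/(4σT_e³) = 1.02 K.

1.0 K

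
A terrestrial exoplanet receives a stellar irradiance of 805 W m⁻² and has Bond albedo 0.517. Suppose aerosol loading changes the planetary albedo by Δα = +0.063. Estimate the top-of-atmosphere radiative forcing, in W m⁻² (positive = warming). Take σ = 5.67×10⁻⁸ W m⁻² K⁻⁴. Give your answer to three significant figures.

-12.7 W m⁻²

TOA radiative forcing: ΔF = −S·Δα/4 = −805.0·(+0.063)/4 = -12.68 W m⁻².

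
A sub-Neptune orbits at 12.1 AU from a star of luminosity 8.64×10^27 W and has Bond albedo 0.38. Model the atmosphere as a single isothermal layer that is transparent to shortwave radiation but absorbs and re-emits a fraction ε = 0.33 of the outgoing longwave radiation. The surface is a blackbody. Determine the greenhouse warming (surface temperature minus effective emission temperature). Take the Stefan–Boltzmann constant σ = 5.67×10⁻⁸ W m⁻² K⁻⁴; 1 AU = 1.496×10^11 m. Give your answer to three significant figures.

Orbital distance: d = 12.1 AU = 1.810×10^12 m.
Spreading L over a sphere of radius d: S = 8.64×10^27/(4π·1.81×10^12²) = 209.8 W m⁻².
At the top of the atmosphere, σT_e⁴ = S(1−α)/4 = 32.52 W m⁻², giving T_e = 154.8 K.
The surface balance (absorbed SW + ε·downward IR = σT_s⁴) with T_a⁴ = T_s⁴/2 reduces to T_s = T_e·[2/(2−ε)]^¼ = 161.9 K.
The atmosphere warms the surface by 7.136 K.

7.14 K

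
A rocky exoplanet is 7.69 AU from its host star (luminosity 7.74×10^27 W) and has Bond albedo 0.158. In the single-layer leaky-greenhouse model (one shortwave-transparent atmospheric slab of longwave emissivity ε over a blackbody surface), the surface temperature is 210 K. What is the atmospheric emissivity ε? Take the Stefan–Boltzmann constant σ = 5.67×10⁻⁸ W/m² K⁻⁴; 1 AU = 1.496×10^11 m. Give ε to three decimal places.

0.223

Orbital distance: d = 7.69 AU = 1.150×10^12 m.
Flux at the orbit: S = L/(4πd²) = 7.74×10^27/(4π·(1.15×10^12)²) = 465.4 W/m².
TOA balance gives T_e = 203.9 K.
Inverting T_s⁴ = 2T_e⁴/(2−ε): (T_e/T_s)⁴ = 0.8884, so ε = 2(1 − 0.8884) = 0.2232.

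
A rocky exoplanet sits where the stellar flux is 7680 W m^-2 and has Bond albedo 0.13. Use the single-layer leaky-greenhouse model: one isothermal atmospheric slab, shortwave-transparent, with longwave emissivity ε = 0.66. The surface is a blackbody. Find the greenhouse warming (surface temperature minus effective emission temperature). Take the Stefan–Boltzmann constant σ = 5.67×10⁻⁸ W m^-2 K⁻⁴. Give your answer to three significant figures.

43.6 kelvin

At the top of the atmosphere, σT_e⁴ = S(1−α)/4 = 1670 W m^-2, giving T_e = 414.3 K.
The surface balance (absorbed SW + ε·downward IR = σT_s⁴) with T_a⁴ = T_s⁴/2 reduces to T_s = T_e·[2/(2−ε)]^¼ = 457.9 K.
T_s − T_e = 457.9 − 414.3 = 43.63 K.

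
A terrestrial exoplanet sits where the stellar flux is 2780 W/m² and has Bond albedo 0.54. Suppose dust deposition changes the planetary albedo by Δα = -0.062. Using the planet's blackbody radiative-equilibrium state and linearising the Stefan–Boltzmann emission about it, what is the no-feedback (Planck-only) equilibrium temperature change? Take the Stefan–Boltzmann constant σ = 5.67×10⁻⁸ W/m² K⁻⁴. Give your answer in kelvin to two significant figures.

Reference equilibrium: T_e = [S(1−α)/(4σ)]^(1/4) = 274.0 K.
ΔF = −(S/4)Δα = −(2780/4)×(-0.062) = 43.09 W/m².
Planck response: λ_P = 4σT_e³ = 4·5.67×10⁻⁸·(274.0)³ = 4.667 W/m²/K.
ΔT₀ = ΔF/λ_P = 43.09/4.667 = 9.23 K.

9.2 K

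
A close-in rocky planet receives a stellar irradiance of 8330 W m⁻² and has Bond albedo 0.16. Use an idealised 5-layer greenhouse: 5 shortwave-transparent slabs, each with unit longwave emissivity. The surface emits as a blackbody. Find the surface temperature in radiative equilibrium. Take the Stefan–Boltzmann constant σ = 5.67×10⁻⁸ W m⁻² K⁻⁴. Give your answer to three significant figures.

656 K

The effective emission temperature is T_e = [S(1−α)/(4σ)]^¼ = 419.1 K.
With N = 5 opaque layers, T_s = (N+1)^(1/4)·T_e = 6^(1/4)·419.1 = 655.9 K.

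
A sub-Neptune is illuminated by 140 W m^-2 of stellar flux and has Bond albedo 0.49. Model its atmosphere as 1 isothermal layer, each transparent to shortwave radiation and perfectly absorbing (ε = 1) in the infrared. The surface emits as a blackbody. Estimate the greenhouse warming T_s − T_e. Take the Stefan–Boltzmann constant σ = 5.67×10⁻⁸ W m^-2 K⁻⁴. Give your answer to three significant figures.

25.2 kelvin

OLR = S(1−α)/4 = 17.85 W m^-2; the top layer radiates at T_e = 133.2 K.
Surface: T_s = (2)^¼·T_e = 158.4 K.
Warming: T_s − T_e = 25.20 K.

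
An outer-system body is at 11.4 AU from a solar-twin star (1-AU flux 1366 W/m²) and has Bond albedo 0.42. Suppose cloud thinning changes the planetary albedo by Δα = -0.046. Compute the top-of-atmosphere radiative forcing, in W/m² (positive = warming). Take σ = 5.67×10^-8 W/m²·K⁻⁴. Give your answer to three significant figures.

By the inverse-square law, S = 1366/11.4² = 10.51 W/m².
ΔF = −(S/4)Δα = −(10.51/4)×(-0.046) = 0.1209 W/m².

0.121 W/m²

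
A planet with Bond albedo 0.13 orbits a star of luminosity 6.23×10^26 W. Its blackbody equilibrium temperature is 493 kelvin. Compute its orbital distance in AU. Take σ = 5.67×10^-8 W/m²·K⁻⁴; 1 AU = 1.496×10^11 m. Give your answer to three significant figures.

Energy balance gives S = 4σT⁴/(1−α) = 15400 W/m².
Then d = [L/(4πS)]^(1/2) = 5.674×10^10 m, i.e. 0.3793 AU.

0.379 AU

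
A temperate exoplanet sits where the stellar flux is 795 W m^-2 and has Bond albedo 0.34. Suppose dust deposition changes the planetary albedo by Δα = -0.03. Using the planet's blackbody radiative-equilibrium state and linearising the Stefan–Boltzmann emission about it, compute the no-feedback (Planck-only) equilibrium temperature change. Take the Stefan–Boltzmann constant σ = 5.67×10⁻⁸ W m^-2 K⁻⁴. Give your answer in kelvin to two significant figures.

2.5 K

Unperturbed T_e = [795.0·(1−0.34)/(4σ)]^¼ = 219.3 K.
TOA radiative forcing: ΔF = −S·Δα/4 = −795.0·(-0.03)/4 = 5.962 W m^-2.
The Planck feedback parameter is 4σT_e³ = 2.392 W m^-2/K.
ΔT₀ = ΔF/λ_P = 5.962/2.392 = 2.49 K.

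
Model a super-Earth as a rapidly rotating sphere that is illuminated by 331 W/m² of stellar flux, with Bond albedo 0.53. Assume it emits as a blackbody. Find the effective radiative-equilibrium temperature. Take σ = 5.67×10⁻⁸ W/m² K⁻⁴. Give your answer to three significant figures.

162 kelvin

The planet absorbs (1−α)S over its disc πR² and re-emits over 4πR², so the mean absorbed flux is (1−0.53)·331.0/4 = 38.89 W/m².
In equilibrium σT⁴ equals this, so T = 161.8 K.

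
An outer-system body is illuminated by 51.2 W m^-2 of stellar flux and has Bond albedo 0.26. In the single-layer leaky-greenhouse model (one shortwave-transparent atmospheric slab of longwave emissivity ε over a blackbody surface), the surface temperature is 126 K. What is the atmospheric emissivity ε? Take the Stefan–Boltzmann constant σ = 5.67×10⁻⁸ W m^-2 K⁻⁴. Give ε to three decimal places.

0.674

TOA balance gives T_e = 113.7 K.
T_s⁴ = T_e⁴·2/(2−ε) → ε = 2 − 2(T_e/T_s)⁴ = 2 − 2·(113.7/126)⁴ = 0.6744.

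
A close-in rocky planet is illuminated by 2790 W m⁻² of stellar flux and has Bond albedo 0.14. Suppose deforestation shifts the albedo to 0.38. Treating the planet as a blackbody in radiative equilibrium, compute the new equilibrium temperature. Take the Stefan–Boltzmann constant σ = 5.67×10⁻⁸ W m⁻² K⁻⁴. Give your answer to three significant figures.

296 K

T₂ = [S(1−α₂)/(4σ)]^(1/4) = [2790·0.62/(4σ)]^(1/4) = 295.5 K.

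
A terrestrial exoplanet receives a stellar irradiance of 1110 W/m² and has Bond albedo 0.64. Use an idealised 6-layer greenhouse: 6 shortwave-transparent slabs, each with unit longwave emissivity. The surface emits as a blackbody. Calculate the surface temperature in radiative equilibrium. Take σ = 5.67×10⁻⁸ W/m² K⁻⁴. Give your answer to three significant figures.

Top-of-atmosphere balance: σT_e⁴ = S(1−α)/4 = 99.90 W/m² → T_e = 204.9 K.
With N = 6 opaque layers, T_s = (N+1)^(1/4)·T_e = 7^(1/4)·204.9 = 333.2 K.

333 K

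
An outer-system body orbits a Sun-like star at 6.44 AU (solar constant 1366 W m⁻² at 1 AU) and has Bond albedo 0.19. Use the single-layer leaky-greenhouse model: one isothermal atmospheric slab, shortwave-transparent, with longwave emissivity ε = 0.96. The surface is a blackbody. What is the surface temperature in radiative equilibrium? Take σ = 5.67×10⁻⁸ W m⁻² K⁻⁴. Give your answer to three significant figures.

By the inverse-square law, S = 1366/6.44² = 32.94 W m⁻².
The planet radiates to space at T_e = [S(1−α)/(4σ)]^(1/4) = 104.1 K.
For a single slab of emissivity ε, T_s⁴ = 2T_e⁴/(2−ε); thus T_s = 104.1·(1.923)^(1/4) = 122.6 K.

123 K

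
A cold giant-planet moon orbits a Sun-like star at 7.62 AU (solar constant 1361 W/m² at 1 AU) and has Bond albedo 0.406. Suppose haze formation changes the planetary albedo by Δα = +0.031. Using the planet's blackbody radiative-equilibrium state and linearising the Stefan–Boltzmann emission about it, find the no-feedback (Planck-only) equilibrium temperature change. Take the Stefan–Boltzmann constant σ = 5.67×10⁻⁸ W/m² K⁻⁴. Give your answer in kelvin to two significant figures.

-1.2 K

Irradiance scales as 1/d², so S = 1361 W/m² × (1/7.62)² = 23.44 W/m².
The baseline emission temperature is T_e = 88.52 K.
TOA radiative forcing: ΔF = −S·Δα/4 = −23.44·(+0.031)/4 = -0.1817 W/m².
The Planck feedback parameter is 4σT_e³ = 0.1573 W/m²/K.
So ΔT₀ = -0.1817/0.1573 = -1.15 K.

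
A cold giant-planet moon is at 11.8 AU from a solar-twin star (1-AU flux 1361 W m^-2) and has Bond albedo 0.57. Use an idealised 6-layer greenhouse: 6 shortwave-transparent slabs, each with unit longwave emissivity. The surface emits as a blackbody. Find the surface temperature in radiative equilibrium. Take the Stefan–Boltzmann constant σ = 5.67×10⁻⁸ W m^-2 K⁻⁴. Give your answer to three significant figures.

107 kelvin

Flux at the orbit: S = 1361/(11.8)² = 9.774 W m^-2.
Top-of-atmosphere balance: σT_e⁴ = S(1−α)/4 = 1.051 W m^-2 → T_e = 65.61 K.
With N = 6 opaque layers, T_s = (N+1)^(1/4)·T_e = 7^(1/4)·65.61 = 106.7 K.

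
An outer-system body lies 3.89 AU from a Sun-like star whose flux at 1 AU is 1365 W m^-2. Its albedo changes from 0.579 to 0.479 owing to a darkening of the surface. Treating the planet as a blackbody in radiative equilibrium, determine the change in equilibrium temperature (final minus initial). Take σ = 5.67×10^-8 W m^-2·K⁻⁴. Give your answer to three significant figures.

Irradiance scales as 1/d², so S = 1365 W m^-2 × (1/3.89)² = 90.21 W m^-2.
With α = 0.579, T₁ = 113.8 K.
After:  T₂ = [90.21·0.521/(4σ)]^(1/4) = 120.0 K.
Change: 120.0 − 113.8 = 6.225 K.

6.23 K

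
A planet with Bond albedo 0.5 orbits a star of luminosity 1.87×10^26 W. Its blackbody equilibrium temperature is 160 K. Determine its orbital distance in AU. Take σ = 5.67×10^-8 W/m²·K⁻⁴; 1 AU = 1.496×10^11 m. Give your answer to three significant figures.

1.50 AU

The flux needed for this T is 4σT⁴/(1−0.5) = 297.3 W/m².
Then d = [L/(4πS)]^(1/2) = 2.237×10^11 m, i.e. 1.496 AU.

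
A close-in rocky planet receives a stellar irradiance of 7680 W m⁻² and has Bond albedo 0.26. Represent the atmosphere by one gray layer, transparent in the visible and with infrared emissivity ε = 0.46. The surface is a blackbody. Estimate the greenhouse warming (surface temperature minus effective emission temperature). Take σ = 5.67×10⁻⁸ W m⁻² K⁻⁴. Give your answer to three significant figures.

Effective emission temperature (TOA balance): σT_e⁴ = S(1−α)/4 = 1421 W m⁻² → T_e = 397.9 K.
The surface balance (absorbed SW + ε·downward IR = σT_s⁴) with T_a⁴ = T_s⁴/2 reduces to T_s = T_e·[2/(2−ε)]^¼ = 424.7 K.
The atmosphere warms the surface by 26.87 K.

26.9 K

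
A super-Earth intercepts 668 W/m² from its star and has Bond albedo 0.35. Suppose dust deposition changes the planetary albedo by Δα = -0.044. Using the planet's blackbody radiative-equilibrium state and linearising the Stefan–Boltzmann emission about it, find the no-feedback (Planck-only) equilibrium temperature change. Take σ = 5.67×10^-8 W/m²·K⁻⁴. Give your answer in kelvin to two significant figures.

Reference equilibrium: T_e = [S(1−α)/(4σ)]^(1/4) = 209.2 K.
The change in absorbed flux is Δ[S(1−α)/4] = −SΔα/4 = 7.348 W/m².
Planck response: λ_P = 4σT_e³ = 4·5.67×10⁻⁸·(209.2)³ = 2.076 W/m²/K.
Hence the no-feedback warming is ΔF/(4σT_e³) = 3.54 K.

3.5 K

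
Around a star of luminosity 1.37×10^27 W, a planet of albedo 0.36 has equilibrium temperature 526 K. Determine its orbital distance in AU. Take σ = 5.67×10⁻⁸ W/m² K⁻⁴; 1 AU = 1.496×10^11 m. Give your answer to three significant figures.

The flux needed for this T is 4σT⁴/(1−0.36) = 27130 W/m².
From L = 4πd²S, d = √(1.37×10^27/(4π·27130)) = 6.339×10^10 m = 0.4238 AU.

0.424 AU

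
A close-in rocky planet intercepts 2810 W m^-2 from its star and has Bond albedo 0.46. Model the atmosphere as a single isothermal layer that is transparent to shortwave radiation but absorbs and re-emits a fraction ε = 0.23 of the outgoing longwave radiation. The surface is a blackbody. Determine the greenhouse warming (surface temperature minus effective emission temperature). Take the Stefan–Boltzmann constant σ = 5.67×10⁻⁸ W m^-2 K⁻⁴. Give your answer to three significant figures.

8.87 kelvin

The planet radiates to space at T_e = [S(1−α)/(4σ)]^(1/4) = 286.0 K.
The surface balance (absorbed SW + ε·downward IR = σT_s⁴) with T_a⁴ = T_s⁴/2 reduces to T_s = T_e·[2/(2−ε)]^¼ = 294.9 K.
The atmosphere warms the surface by 8.870 K.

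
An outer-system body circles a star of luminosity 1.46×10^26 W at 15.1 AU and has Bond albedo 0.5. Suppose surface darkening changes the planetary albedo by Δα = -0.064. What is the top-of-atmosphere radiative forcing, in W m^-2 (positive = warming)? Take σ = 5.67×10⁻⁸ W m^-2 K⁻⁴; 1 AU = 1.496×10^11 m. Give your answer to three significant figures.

d = 15.1 × 1.496×10^11 m = 2.259×10^12 m.
Flux at the orbit: S = L/(4πd²) = 1.46×10^26/(4π·(2.26×10^12)²) = 2.277 W m^-2.
The change in absorbed flux is Δ[S(1−α)/4] = −SΔα/4 = 0.03643 W m^-2.

0.0364 W m^-2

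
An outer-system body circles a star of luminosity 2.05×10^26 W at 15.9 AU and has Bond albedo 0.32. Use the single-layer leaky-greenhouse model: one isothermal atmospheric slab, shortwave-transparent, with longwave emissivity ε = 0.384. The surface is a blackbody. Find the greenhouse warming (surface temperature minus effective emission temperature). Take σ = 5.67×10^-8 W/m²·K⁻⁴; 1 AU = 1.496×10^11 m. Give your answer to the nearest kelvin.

Orbital distance: d = 15.9 AU = 2.379×10^12 m.
Spreading L over a sphere of radius d: S = 2.05×10^26/(4π·2.38×10^12²) = 2.883 W/m².
The planet radiates to space at T_e = [S(1−α)/(4σ)]^(1/4) = 54.22 K.
For a single slab of emissivity ε, T_s⁴ = 2T_e⁴/(2−ε); thus T_s = 54.22·(1.238)^(1/4) = 57.19 K.
Greenhouse warming: T_s − T_e = 2.968 K.

3 kelvin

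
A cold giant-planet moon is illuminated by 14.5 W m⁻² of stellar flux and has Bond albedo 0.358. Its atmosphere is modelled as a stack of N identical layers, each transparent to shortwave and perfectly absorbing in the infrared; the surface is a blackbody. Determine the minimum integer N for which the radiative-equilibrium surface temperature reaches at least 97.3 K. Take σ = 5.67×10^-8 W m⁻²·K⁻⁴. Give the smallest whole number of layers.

2

OLR = S(1−α)/4 = 2.327 W m⁻²; the top layer radiates at T_e = 80.04 K.
Since T_s⁴ = (N+1)T_e⁴, we need N ≥ (T_s/T_e)⁴ − 1 = 1.184.
The minimum whole number is N = 2.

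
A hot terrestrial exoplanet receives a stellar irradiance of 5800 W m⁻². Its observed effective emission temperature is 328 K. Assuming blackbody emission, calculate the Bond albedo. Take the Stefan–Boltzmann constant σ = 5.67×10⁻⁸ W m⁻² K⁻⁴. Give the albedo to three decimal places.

0.547

Energy balance: S(1−α)/4 = σT⁴, so 1−α = 4σT⁴/S.
σT⁴ = 656.3 W m⁻², so 4σT⁴ = 2625 W m⁻².
Hence α = 1 − 2625/5800 = 0.5474.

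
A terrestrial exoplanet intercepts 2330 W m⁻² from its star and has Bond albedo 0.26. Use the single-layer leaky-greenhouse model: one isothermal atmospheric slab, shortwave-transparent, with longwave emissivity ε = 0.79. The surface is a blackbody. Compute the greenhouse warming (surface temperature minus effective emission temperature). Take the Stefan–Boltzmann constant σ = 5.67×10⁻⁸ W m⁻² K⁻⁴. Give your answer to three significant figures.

At the top of the atmosphere, σT_e⁴ = S(1−α)/4 = 431.1 W m⁻², giving T_e = 295.3 K.
For a single slab of emissivity ε, T_s⁴ = 2T_e⁴/(2−ε); thus T_s = 295.3·(1.653)^(1/4) = 334.8 K.
T_s − T_e = 334.8 − 295.3 = 39.53 K.

39.5 K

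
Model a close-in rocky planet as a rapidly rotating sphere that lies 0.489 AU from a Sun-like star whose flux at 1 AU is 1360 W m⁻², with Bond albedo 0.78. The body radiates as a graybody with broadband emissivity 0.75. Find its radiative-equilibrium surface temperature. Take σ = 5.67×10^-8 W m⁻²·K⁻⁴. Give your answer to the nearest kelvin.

By the inverse-square law, S = 1360/0.489² = 5687 W m⁻².
Averaging over the sphere, the absorbed flux is S(1−α)/4 = 312.8 W m⁻².
Equating to εσT⁴ with ε = 0.75: T = (312.8/0.75σ)^(1/4) = 292.9 K.

293 kelvin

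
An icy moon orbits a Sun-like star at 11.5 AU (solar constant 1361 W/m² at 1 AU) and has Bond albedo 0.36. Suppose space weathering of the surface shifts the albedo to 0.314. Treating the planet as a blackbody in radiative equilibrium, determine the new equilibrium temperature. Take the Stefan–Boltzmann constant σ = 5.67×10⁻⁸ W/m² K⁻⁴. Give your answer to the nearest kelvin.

Irradiance scales as 1/d², so S = 1361 W/m² × (1/11.5)² = 10.29 W/m².
T₂ = [S(1−α₂)/(4σ)]^(1/4) = [10.29·0.686/(4σ)]^(1/4) = 74.69 K.

75 kelvin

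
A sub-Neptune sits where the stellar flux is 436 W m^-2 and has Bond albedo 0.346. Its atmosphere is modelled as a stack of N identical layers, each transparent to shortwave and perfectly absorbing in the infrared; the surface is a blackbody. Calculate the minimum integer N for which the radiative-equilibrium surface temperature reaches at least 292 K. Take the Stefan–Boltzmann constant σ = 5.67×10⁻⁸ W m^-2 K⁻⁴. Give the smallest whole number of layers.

5

Top-of-atmosphere balance: σT_e⁴ = S(1−α)/4 = 71.29 W m^-2 → T_e = 188.3 K.
T_s = (N+1)^(1/4)·T_e ≥ 292 K requires N+1 ≥ (T_s/T_e)⁴ = (292/188.3)⁴ = 5.782.
Rounding up, N = 5.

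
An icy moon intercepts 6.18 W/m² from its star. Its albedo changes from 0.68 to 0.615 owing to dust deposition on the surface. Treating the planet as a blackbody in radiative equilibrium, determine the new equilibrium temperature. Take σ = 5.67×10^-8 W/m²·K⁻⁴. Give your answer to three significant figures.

56.9 K

New equilibrium: T₂ = [(1−0.615)·6.180/(4σ)]^(1/4) = 56.91 K.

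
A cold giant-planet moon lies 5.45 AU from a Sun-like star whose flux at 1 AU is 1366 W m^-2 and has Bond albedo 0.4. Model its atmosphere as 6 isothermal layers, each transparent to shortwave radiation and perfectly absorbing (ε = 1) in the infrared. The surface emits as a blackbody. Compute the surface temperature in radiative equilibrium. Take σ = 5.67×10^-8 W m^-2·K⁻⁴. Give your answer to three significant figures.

Flux at the orbit: S = 1366/(5.45)² = 45.99 W m^-2.
OLR = S(1−α)/4 = 6.898 W m^-2; the top layer radiates at T_e = 105.0 K.
With N = 6 opaque layers, T_s = (N+1)^(1/4)·T_e = 7^(1/4)·105.0 = 170.8 K.

171 K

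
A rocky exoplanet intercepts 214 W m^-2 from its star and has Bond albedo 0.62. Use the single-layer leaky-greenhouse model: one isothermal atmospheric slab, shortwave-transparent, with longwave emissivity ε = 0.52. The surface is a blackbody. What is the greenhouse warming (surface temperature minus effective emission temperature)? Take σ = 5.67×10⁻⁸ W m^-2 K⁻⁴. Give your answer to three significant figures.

10.8 K

The planet radiates to space at T_e = [S(1−α)/(4σ)]^(1/4) = 137.6 K.
The surface balance (absorbed SW + ε·downward IR = σT_s⁴) with T_a⁴ = T_s⁴/2 reduces to T_s = T_e·[2/(2−ε)]^¼ = 148.4 K.
T_s − T_e = 148.4 − 137.6 = 10.76 K.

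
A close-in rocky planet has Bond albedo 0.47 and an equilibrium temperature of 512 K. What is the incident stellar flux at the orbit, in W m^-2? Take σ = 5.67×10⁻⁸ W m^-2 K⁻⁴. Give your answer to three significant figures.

From S(1−α)/4 = σT⁴: S = 4σT⁴/(1−α).
The emitted flux is σT⁴ = 3896 W m^-2.
S = 4·3896/0.53 = 29410 W m^-2.

29400 W m^-2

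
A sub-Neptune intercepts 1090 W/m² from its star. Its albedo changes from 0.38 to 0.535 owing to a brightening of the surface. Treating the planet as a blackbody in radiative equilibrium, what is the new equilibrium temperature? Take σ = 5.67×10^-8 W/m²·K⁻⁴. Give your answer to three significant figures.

T₂ = [S(1−α₂)/(4σ)]^(1/4) = [1090·0.465/(4σ)]^(1/4) = 217.4 K.

217 K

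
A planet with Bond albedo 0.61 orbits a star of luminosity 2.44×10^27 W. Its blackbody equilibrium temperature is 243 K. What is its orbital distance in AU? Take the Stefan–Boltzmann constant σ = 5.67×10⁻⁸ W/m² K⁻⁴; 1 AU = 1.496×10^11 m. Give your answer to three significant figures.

Energy balance gives S = 4σT⁴/(1−α) = 2028 W/m².
Then d = [L/(4πS)]^(1/2) = 3.094×10^11 m, i.e. 2.069 AU.

2.07 AU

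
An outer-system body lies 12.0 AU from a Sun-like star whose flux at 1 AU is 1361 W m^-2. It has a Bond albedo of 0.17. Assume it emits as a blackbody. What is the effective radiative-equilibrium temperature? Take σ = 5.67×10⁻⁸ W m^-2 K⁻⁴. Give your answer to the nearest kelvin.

77 kelvin

By the inverse-square law, S = 1361/12.0² = 9.451 W m^-2.
Averaging over the sphere, the absorbed flux is S(1−α)/4 = 1.961 W m^-2.
Balancing against σT⁴: T = (1.961/5.67×10⁻⁸)^(1/4) = 76.69 K.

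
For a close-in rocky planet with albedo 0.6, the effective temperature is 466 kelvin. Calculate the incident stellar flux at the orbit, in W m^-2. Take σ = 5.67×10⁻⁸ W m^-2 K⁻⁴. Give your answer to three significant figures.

26700 W m^-2

Invert the energy balance for S: S = 4σT⁴/(1−α).
σT⁴ = 5.67×10⁻⁸·(466)⁴ = 2674 W m^-2.
S = 4·2674/0.4 = 26740 W m^-2.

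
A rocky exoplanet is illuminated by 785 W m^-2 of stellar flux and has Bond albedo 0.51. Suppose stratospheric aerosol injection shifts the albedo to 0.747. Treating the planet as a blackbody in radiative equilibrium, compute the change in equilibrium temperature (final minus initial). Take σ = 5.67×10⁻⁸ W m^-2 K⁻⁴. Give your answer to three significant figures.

Before: T₁ = [785.0·0.49/(4σ)]^(1/4) = 202.9 K.
Final:   T₂ = [S(1−0.747)/(4σ)]^(1/4) = 172.0 K.
ΔT = T₂ − T₁ = -30.91 K.

-30.9 kelvin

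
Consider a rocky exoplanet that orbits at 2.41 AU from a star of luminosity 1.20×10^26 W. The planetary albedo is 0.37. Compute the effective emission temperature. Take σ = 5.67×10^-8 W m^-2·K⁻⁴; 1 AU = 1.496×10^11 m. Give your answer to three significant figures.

120 K

d = 2.41 × 1.496×10^11 m = 3.605×10^11 m.
S = L/(4πd²) = 73.46 W m^-2.
Averaging over the sphere, the absorbed flux is S(1−α)/4 = 11.57 W m^-2.
Set σT⁴ = 11.57 → T = (11.57/σ)^(1/4) = 119.5 K.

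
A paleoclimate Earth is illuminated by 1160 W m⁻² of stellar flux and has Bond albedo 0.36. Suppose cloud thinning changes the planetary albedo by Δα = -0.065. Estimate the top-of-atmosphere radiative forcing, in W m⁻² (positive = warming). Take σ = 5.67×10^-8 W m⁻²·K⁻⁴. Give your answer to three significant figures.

18.9 W m⁻²

ΔF = −(S/4)Δα = −(1160/4)×(-0.065) = 18.85 W m⁻².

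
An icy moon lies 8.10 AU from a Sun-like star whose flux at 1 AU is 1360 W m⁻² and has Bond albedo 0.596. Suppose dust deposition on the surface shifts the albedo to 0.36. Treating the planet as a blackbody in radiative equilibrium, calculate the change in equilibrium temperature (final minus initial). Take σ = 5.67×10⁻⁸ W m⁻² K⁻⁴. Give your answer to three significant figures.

Flux at the orbit: S = 1360/(8.10)² = 20.73 W m⁻².
Before: T₁ = [20.73·0.404/(4σ)]^(1/4) = 77.95 K.
After:  T₂ = [20.73·0.64/(4σ)]^(1/4) = 87.45 K.
ΔT = T₂ − T₁ = 9.501 K.

9.50 K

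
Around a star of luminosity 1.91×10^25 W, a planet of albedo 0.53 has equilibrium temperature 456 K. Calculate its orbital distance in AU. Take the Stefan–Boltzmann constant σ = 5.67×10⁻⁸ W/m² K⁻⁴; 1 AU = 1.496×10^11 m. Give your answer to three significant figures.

Required flux: S = 4σT⁴/(1−α) = 20860 W/m².
Then d = [L/(4πS)]^(1/2) = 8.535×10^9 m, i.e. 0.05705 AU.

0.0571 AU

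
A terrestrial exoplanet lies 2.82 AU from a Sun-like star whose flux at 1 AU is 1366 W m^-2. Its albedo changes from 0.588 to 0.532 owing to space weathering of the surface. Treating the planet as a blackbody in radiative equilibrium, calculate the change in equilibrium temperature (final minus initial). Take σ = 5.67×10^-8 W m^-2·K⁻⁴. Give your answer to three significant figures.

Flux at the orbit: S = 1366/(2.82)² = 171.8 W m^-2.
With α = 0.588, T₁ = 132.9 K.
With α = 0.532, T₂ = 137.2 K.
ΔT = T₂ − T₁ = 4.303 K.

4.30 K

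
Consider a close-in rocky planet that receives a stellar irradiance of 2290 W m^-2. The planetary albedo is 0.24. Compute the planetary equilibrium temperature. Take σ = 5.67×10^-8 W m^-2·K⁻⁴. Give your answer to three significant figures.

The planet absorbs (1−α)S over its disc πR² and re-emits over 4πR², so the mean absorbed flux is (1−0.24)·2290/4 = 435.1 W m^-2.
Balancing against σT⁴: T = (435.1/5.67×10⁻⁸)^(1/4) = 296.0 K.

296 K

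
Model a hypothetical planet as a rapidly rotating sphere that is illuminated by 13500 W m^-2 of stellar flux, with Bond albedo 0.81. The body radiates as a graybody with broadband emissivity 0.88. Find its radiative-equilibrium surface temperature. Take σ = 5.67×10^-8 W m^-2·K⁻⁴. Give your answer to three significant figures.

Averaging over the sphere, the absorbed flux is S(1−α)/4 = 641.2 W m^-2.
Equating to εσT⁴ with ε = 0.88: T = (641.2/0.88σ)^(1/4) = 336.7 K.

337 K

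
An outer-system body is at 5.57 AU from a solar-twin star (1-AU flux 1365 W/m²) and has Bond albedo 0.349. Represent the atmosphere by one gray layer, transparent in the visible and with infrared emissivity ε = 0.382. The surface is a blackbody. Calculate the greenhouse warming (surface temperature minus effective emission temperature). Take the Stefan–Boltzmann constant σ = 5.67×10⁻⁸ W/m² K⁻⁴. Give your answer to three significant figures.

Flux at the orbit: S = 1365/(5.57)² = 44.00 W/m².
The planet radiates to space at T_e = [S(1−α)/(4σ)]^(1/4) = 106.0 K.
The surface balance (absorbed SW + ε·downward IR = σT_s⁴) with T_a⁴ = T_s⁴/2 reduces to T_s = T_e·[2/(2−ε)]^¼ = 111.8 K.
The atmosphere warms the surface by 5.769 K.

5.77 kelvin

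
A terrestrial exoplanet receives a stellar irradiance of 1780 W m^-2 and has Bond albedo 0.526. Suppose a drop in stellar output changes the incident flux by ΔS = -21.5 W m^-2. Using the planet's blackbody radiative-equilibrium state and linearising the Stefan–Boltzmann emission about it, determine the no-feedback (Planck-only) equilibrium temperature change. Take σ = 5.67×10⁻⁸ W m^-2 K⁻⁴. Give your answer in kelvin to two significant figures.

Reference equilibrium: T_e = [S(1−α)/(4σ)]^(1/4) = 247.0 K.
ΔF = Δ[S(1−α)]/4 = (1−0.526)·-21.5/4 = -2.548 W m^-2.
Linearising σT⁴ gives d(σT⁴)/dT = 4σT_e³ = 3.416 W m^-2 per K.
Hence the no-feedback warming is ΔF/(4σT_e³) = -0.746 K.

-0.75 kelvin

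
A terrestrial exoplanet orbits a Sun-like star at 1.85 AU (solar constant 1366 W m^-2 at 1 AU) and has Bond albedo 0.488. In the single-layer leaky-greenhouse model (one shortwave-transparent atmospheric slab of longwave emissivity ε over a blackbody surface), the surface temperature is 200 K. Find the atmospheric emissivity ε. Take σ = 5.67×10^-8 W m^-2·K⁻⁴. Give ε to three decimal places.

By the inverse-square law, S = 1366/1.85² = 399.1 W m^-2.
Effective temperature: T_e = [S(1−α)/(4σ)]^(1/4) = 173.3 K.
T_s⁴ = T_e⁴·2/(2−ε) → ε = 2 − 2(T_e/T_s)⁴ = 2 − 2·(173.3/200)⁴ = 0.8737.

0.874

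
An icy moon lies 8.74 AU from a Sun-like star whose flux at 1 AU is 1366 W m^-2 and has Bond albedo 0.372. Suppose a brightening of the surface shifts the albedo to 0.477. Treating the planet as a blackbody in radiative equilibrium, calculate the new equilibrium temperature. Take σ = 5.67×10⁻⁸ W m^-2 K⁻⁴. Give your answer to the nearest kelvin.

Irradiance scales as 1/d², so S = 1366 W m^-2 × (1/8.74)² = 17.88 W m^-2.
New equilibrium: T₂ = [(1−0.477)·17.88/(4σ)]^(1/4) = 80.13 K.

80 K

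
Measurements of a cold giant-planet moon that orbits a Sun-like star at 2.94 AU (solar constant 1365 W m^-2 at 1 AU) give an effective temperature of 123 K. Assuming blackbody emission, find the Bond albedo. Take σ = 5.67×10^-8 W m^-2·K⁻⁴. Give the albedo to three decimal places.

Irradiance scales as 1/d², so S = 1365 W m^-2 × (1/2.94)² = 157.9 W m^-2.
From σT⁴ = S(1−α)/4 we invert for α: 1−α = 4σT⁴/S.
σT⁴ = 12.98 W m^-2, so 4σT⁴ = 51.91 W m^-2.
1−α = 51.91/157.9 = 0.3287, so α = 0.6713.

0.671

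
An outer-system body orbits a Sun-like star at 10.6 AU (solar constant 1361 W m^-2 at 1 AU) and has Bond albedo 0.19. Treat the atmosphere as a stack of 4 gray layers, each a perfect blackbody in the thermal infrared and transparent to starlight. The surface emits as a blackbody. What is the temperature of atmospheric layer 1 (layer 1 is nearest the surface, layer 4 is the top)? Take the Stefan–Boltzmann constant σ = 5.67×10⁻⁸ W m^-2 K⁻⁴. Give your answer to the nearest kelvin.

Irradiance scales as 1/d², so S = 1361 W m^-2 × (1/10.6)² = 12.11 W m^-2.
The effective emission temperature is T_e = [S(1−α)/(4σ)]^¼ = 81.10 K.
Each opaque layer satisfies 2T_j⁴ = T_{j−1}⁴ + T_{j+1}⁴, giving T_k⁴ = (N+1−k)T_e⁴.
With k = 1: T_1 = (4+1−1)^¼·81.10 K = 114.7 K.

115 kelvin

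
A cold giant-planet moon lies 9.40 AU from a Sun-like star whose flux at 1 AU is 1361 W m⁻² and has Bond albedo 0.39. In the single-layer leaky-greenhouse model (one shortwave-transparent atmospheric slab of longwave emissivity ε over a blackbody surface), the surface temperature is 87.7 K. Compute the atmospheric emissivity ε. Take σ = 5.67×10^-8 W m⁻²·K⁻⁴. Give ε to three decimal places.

0.599

By the inverse-square law, S = 1361/9.40² = 15.40 W m⁻².
First, T_e = [15.40·(1−0.39)/(4σ)]^(1/4) = 80.23 K.
Since (2−ε)/2 = (T_e/T_s)⁴ = 0.7003, ε = 0.5994.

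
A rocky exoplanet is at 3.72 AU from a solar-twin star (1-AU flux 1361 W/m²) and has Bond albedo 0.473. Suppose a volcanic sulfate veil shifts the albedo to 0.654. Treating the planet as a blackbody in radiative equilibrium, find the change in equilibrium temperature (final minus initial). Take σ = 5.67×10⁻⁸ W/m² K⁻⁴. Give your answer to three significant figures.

Irradiance scales as 1/d², so S = 1361 W/m² × (1/3.72)² = 98.35 W/m².
Before: T₁ = [98.35·0.527/(4σ)]^(1/4) = 123.0 K.
With α = 0.654, T₂ = 110.7 K.
Change: 110.7 − 123.0 = -12.28 K.

-12.3 K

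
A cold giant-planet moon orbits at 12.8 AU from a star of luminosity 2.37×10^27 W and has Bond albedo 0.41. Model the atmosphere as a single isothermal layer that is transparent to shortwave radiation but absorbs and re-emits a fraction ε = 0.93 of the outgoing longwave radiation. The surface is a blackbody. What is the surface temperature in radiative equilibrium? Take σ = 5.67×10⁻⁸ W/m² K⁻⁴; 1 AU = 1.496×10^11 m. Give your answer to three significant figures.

126 kelvin

Orbital distance: d = 12.8 AU = 1.915×10^12 m.
Flux at the orbit: S = L/(4πd²) = 2.37×10^27/(4π·(1.91×10^12)²) = 51.43 W/m².
Effective emission temperature (TOA balance): σT_e⁴ = S(1−α)/4 = 7.587 W/m² → T_e = 107.6 K.
For a single slab of emissivity ε, T_s⁴ = 2T_e⁴/(2−ε); thus T_s = 107.6·(1.869)^(1/4) = 125.8 K.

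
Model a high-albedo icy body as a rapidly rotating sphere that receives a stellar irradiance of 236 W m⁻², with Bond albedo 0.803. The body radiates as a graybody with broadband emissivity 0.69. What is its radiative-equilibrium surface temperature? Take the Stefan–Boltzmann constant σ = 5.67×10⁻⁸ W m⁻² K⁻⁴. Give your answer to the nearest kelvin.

Absorbed flux (global mean): S(1−α)/4 = 236.0·0.197/4 = 11.62 W m⁻².
Radiative balance εσT⁴ = 11.62 gives T = [11.62/(0.69·σ)]^(1/4) = 131.3 K.

131 K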